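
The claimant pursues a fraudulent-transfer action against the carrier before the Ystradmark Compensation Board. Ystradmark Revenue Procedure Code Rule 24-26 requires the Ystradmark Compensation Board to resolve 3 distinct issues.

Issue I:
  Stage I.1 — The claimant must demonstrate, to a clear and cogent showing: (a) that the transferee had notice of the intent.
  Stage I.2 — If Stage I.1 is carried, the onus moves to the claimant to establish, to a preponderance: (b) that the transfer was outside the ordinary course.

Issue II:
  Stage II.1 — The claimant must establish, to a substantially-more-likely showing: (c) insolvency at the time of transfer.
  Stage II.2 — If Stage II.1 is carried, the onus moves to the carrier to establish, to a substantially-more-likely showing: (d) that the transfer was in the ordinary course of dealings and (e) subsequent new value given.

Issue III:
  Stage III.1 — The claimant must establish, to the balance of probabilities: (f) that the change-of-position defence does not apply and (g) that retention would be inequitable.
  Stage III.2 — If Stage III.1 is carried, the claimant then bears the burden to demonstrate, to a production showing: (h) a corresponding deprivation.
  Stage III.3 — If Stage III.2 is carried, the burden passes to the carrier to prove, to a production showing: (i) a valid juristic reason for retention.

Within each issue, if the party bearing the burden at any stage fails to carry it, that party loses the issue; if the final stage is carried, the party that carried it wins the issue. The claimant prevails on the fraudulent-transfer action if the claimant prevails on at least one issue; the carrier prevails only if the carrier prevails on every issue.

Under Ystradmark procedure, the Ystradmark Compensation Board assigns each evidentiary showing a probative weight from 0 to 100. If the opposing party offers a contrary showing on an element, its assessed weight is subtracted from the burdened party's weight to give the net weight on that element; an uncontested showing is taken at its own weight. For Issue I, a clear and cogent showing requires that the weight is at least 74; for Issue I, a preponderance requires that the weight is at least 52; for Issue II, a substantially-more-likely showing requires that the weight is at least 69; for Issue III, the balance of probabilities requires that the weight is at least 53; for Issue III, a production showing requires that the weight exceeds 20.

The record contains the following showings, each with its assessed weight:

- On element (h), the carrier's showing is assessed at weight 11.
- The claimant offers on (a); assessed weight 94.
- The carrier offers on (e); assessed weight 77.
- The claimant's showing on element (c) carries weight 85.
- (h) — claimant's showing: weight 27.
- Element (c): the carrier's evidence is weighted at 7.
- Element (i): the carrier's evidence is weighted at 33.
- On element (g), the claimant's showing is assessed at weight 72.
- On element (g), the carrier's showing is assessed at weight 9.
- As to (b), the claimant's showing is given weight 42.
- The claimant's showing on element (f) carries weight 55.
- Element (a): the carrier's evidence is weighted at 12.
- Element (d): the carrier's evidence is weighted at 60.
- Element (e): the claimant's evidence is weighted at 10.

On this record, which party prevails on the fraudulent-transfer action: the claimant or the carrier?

claimant

— Issue I —
Stage I.1 — burden on claimant; standard: a clear and cogent showing (weight is at least 74).
    (a): 94 − 12 = 82 ≥ 74 [met]
  All elements met. The claimant retains the burden for Stage I.2.
Stage I.2 — burden on claimant; standard: a preponderance (weight is at least 52).
    (b): 42 < 52 [not met]
  Not every element is met, so the claimant fails to carry Stage I.2.
The analysis ends at Stage I.2; the carrier prevails on this issue.
— Issue II —
At Stage II.1 the claimant must meet a substantially-more-likely showing (weight is at least 69): on (c) the weight is 85 less the opposing 7 gives net 78, ≥ 69, so (c) meets the standard.
  Stage II.1 carried; the burden shifts to the carrier.
At Stage II.2 the carrier must meet a substantially-more-likely showing (weight is at least 69): on (d) the weight is 60, < 69, so (d) does not meet the standard; on (e) the weight is 77 less the opposing 10 gives net 67, which does not reach 69, so (e) does not meet the standard.
  Stage II.2 not carried; the carrier fails its burden.
The claimant prevails on this issue.
— Issue III —
Stage III.1 (claimant, the balance of probabilities, weight is at least 53): (f) 55 ≥ 53 — meets; (g) net 72−9=63 ≥ 53 — meets.
  All elements met. The claimant retains the burden for Stage III.2.
Stage III.2 (claimant, a production showing, weight exceeds 20): (h) net 27−11=16 ≤ 20 — fails.
  The claimant does not carry Stage III.2.
So the carrier prevails on this issue.
Per-issue: Issue I → carrier; Issue II → claimant; Issue III → carrier. The claimant must prevail on at least one issue; overall, the claimant prevails.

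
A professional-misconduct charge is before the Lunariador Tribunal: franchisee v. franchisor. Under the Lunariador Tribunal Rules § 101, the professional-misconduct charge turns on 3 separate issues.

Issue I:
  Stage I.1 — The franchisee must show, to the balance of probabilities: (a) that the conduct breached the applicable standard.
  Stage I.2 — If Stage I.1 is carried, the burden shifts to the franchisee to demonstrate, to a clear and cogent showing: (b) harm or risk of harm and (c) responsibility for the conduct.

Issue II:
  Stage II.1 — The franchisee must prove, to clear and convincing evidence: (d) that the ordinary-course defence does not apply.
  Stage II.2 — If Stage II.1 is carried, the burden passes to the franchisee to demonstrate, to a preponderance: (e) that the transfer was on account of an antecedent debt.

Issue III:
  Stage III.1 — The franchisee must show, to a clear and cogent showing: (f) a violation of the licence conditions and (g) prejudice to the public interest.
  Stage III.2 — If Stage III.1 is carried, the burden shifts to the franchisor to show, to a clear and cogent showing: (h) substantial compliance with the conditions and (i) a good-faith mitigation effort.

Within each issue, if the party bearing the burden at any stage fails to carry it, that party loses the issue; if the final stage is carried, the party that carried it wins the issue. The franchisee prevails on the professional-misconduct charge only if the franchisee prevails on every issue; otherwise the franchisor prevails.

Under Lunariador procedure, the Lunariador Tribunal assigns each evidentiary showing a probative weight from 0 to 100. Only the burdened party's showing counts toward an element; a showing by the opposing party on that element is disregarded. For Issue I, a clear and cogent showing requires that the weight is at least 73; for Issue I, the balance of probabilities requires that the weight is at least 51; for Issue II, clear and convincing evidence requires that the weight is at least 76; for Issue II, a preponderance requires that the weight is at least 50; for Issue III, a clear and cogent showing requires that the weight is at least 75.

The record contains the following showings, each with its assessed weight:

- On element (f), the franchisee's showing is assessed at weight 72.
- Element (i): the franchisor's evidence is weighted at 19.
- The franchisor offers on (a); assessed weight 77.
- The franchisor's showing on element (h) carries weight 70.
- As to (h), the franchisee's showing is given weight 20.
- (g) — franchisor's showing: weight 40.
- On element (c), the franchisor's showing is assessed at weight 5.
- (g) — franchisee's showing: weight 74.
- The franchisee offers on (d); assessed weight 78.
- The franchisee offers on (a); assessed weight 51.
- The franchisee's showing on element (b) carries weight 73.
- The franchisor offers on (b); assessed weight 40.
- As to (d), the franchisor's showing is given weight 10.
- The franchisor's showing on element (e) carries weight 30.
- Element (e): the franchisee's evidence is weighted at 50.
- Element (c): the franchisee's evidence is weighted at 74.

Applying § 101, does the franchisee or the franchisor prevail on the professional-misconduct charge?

franchisor

— Issue I —
Stage I.1 — burden on franchisee; standard: the balance of probabilities (weight is at least 51).
    (a): 51 (franchisor's 77 disregarded) ≥ 51 [met]
  Stage I.1 carried; the burden remains with the franchisee.
Stage I.2 — burden on franchisee; standard: a clear and cogent showing (weight is at least 73).
    (b): 73 (franchisor's 40 disregarded) ≥ 73 [met]
    (c): 74 (franchisor's 5 disregarded) ≥ 73 [met]
  All elements met at the final stage.
Every stage carried; the franchisee prevails on this issue.
— Issue II —
At Stage II.1 the franchisee must meet clear and convincing evidence (weight is at least 76): on (d) the weight is 78 (the franchisor's 10 is given no effect), which does reach 76, so (d) meets the standard.
  Stage II.1 is satisfied; the franchisee continues to bear the burden.
At Stage II.2 the franchisee must meet a preponderance (weight is at least 50): on (e) the weight is 50 (the franchisor's 30 is given no effect), which does reach 50, so (e) meets the standard.
  All elements met at the final stage.
With every stage satisfied, the franchisee prevails on this issue.
— Issue III —
At Stage III.1 the franchisee must meet a clear and cogent showing (weight is at least 75): on (f) the weight is 72, < 75, so (f) does not meet the standard; on (g) the weight is 74 (the franchisor's 40 is given no effect), which does not reach 75, so (g) does not meet the standard.
  Not every element is met, so the franchisee fails to carry Stage III.1.
The analysis ends at Stage III.1; the franchisor prevails on this issue.
Per-issue: Issue I → franchisee; Issue II → franchisee; Issue III → franchisor. The franchisee must prevail on every issue; overall, the franchisor prevails.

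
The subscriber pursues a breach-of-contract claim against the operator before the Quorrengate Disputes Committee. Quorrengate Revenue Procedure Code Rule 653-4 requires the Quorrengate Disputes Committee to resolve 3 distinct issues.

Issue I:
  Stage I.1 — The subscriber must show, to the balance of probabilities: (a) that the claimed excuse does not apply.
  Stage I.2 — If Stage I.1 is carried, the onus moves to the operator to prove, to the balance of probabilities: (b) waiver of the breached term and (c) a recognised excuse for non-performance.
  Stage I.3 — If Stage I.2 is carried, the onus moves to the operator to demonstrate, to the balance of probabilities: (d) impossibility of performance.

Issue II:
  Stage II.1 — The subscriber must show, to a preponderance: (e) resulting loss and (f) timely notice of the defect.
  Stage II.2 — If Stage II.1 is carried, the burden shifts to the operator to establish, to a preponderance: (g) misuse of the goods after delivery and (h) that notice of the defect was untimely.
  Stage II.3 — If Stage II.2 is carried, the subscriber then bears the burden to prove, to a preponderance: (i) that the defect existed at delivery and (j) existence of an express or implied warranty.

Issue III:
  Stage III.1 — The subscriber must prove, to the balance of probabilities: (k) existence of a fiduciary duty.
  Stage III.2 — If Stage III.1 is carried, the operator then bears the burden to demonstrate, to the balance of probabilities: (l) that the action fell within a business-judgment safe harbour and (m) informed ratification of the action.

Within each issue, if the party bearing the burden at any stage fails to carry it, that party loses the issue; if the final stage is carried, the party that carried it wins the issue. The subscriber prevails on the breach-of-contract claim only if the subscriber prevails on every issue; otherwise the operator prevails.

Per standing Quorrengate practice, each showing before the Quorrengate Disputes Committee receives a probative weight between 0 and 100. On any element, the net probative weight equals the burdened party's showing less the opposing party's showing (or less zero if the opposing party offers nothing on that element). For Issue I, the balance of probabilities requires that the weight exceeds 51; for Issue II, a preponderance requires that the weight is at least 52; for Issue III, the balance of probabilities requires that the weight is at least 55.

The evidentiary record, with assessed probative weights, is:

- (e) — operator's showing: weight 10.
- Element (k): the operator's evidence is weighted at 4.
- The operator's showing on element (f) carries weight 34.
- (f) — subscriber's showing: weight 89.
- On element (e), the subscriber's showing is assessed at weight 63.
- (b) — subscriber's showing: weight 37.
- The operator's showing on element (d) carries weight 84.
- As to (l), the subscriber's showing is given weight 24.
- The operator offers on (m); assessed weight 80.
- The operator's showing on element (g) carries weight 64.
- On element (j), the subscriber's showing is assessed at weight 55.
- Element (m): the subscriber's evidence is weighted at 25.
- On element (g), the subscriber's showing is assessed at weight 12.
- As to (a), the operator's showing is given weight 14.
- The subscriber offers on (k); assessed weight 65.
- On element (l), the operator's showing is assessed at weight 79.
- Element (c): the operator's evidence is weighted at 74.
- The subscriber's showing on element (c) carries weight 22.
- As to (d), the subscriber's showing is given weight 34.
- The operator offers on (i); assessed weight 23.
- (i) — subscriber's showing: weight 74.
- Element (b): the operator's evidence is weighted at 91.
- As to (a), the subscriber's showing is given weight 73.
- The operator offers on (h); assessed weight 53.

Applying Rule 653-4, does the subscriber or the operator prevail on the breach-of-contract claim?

— Issue I —
Stage I.1 — burden on subscriber; standard: the balance of probabilities (weight exceeds 51).
    (a): 73 − 14 = 59 > 51 [met]
  All elements met. The burden passes to the operator.
Stage I.2 — burden on operator; standard: the balance of probabilities (weight exceeds 51).
    (b): 91 − 37 = 54 > 51 [met]
    (c): 74 − 22 = 52 > 51 [met]
  Stage I.2 is satisfied; the operator continues to bear the burden.
Stage I.3 — burden on operator; standard: the balance of probabilities (weight exceeds 51).
    (d): 84 − 34 = 50 ≤ 51 [not met]
  The operator does not carry Stage I.3.
The subscriber prevails on this issue.
— Issue II —
At Stage II.1 the subscriber must meet a preponderance (weight is at least 52): on (e) the weight is 63 less the opposing 10 gives net 53, which does reach 52, so (e) meets the standard; on (f) the weight is 89 less the opposing 34 gives net 55, which does reach 52, so (f) meets the standard.
  Stage II.1 is satisfied; the onus moves to the operator.
At Stage II.2 the operator must meet a preponderance (weight is at least 52): on (g) the weight is 64 less the opposing 12 gives net 52, which does reach 52, so (g) meets the standard; on (h) the weight is 53, which does reach 52, so (h) meets the standard.
  All elements met. The burden passes to the subscriber.
At Stage II.3 the subscriber must meet a preponderance (weight is at least 52): on (i) the weight is 74 less the opposing 23 gives net 51, < 52, so (i) does not meet the standard; on (j) the weight is 55, ≥ 52, so (j) meets the standard.
  The subscriber does not carry Stage II.3.
So the operator prevails on this issue.
— Issue III —
At Stage III.1 the subscriber must meet the balance of probabilities (weight is at least 55): on (k) the weight is 65 less the opposing 4 gives net 61, which does reach 55, so (k) meets the standard.
  All elements met. The burden passes to the operator.
At Stage III.2 the operator must meet the balance of probabilities (weight is at least 55): on (l) the weight is 79 less the opposing 24 gives net 55, which does reach 55, so (l) meets the standard; on (m) the weight is 80 less the opposing 25 gives net 55, ≥ 55, so (m) meets the standard.
  The operator carries the last stage.
All stages carried — the operator prevails on this issue.
Per-issue: Issue I → subscriber; Issue II → operator; Issue III → operator. The subscriber must prevail on every issue; overall, the operator prevails.

operator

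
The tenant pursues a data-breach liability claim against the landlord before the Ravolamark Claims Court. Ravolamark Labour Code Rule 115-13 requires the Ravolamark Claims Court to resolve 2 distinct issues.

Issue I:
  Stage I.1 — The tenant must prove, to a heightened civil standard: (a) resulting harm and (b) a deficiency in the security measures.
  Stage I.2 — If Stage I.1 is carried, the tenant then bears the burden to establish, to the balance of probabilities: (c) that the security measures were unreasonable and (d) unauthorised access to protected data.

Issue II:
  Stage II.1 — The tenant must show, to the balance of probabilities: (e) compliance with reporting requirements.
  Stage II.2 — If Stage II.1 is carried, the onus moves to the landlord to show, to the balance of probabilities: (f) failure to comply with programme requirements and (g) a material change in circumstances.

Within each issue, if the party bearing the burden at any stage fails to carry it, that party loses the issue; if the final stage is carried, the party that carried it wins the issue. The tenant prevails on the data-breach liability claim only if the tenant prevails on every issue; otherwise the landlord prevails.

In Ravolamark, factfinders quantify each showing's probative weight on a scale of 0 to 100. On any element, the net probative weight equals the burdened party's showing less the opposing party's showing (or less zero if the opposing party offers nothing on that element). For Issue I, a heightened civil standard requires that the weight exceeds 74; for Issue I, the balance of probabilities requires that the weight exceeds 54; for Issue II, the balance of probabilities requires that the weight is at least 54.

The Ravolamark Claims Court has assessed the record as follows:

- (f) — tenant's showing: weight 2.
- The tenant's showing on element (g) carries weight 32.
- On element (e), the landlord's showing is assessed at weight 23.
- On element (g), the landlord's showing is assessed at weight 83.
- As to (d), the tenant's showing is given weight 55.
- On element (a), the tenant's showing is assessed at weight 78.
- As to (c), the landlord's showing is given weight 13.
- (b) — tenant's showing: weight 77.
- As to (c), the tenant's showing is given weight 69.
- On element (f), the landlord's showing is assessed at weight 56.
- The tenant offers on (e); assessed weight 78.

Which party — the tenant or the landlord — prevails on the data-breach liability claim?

tenant

— Issue I —
At Stage I.1 the tenant must meet a heightened civil standard (weight exceeds 74): on (a) the weight is 78, > 74, so (a) meets the standard; on (b) the weight is 77, which does exceed 74, so (b) meets the standard.
  All elements met. The tenant retains the burden for Stage I.2.
At Stage I.2 the tenant must meet the balance of probabilities (weight exceeds 54): on (c) the weight is 69 less the opposing 13 gives net 56, which does exceed 54, so (c) meets the standard; on (d) the weight is 55, which does exceed 54, so (d) meets the standard.
  The tenant carries the last stage.
Every stage carried; the tenant prevails on this issue.
— Issue II —
Stage II.1 (tenant, the balance of probabilities, weight is at least 54): (e) net 78−23=55 ≥ 54 — meets.
  All elements met. The burden passes to the landlord.
Stage II.2 (landlord, the balance of probabilities, weight is at least 54): (f) net 56−2=54 ≥ 54 — meets; (g) net 83−32=51 < 54 — fails.
  Stage II.2 not carried; the landlord fails its burden.
The tenant prevails on this issue.
Per-issue: Issue I → tenant; Issue II → tenant. The tenant must prevail on every issue; overall, the tenant prevails.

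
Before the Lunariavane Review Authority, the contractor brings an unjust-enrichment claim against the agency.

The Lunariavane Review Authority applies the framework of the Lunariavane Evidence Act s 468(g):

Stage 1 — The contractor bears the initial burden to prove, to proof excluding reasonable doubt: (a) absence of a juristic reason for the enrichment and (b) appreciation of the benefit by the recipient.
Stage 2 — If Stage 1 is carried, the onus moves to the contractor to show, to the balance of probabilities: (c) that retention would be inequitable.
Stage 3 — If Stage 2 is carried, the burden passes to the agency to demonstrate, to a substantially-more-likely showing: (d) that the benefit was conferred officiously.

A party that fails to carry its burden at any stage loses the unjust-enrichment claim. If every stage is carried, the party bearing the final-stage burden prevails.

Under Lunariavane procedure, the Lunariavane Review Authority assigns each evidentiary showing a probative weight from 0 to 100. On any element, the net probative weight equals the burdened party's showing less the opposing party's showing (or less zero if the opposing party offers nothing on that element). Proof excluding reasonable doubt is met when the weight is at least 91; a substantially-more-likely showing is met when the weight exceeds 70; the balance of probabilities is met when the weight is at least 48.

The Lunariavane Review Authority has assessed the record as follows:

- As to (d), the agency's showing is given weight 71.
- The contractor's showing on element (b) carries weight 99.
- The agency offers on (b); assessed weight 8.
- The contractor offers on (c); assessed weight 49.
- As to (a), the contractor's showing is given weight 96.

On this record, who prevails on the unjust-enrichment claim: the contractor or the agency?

agency

At Stage 1 the contractor must meet proof excluding reasonable doubt (weight is at least 91): on (a) the weight is 96, which does reach 91, so (a) meets the standard; on (b) the weight is 99 less the opposing 8 gives net 91, which does reach 91, so (b) meets the standard.
  Stage 1 is satisfied; the contractor continues to bear the burden.
At Stage 2 the contractor must meet the balance of probabilities (weight is at least 48): on (c) the weight is 49, ≥ 48, so (c) meets the standard.
  Stage 2 is satisfied; the onus moves to the agency.
At Stage 3 the agency must meet a substantially-more-likely showing (weight exceeds 70): on (d) the weight is 71, > 70, so (d) meets the standard.
  The agency carries the last stage.
With every stage satisfied, the agency prevails.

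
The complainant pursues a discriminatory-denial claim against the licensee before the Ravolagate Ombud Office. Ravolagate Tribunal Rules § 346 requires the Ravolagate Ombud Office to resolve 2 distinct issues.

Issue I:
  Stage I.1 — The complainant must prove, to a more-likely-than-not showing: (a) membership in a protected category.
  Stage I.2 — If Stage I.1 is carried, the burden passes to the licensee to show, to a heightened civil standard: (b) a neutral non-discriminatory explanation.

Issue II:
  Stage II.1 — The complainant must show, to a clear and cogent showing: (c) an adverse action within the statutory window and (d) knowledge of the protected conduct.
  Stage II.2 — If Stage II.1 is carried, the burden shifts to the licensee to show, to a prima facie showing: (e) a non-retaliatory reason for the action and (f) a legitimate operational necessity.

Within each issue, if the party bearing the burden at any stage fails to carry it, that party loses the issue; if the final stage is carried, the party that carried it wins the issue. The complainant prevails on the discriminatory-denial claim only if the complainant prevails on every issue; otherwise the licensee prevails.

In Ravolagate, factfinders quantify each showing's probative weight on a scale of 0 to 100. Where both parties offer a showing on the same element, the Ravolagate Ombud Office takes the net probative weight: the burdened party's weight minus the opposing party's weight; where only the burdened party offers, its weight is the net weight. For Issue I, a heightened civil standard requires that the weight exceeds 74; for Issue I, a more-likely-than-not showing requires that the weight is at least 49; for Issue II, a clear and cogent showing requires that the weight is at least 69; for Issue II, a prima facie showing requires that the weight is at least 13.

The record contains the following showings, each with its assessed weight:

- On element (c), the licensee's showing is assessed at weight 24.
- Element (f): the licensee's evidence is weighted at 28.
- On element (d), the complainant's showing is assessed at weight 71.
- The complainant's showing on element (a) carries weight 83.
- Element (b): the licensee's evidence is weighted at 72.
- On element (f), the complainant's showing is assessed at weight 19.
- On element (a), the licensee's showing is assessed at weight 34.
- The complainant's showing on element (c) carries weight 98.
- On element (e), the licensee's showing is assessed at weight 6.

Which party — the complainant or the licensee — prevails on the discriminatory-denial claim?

— Issue I —
Stage I.1 (complainant, a more-likely-than-not showing, weight is at least 49): (a) net 83−34=49 ≥ 49 — meets.
  All elements met. The burden passes to the licensee.
Stage I.2 (licensee, a heightened civil standard, weight exceeds 74): (b) 72 ≤ 74 — fails.
  Stage I.2 not carried; the licensee fails its burden.
The complainant prevails on this issue.
— Issue II —
Stage II.1 — burden on complainant; standard: a clear and cogent showing (weight is at least 69).
    (c): 98 − 24 = 74 ≥ 69 [met]
    (d): 71 ≥ 69 [met]
  All elements met. The burden passes to the licensee.
Stage II.2 — burden on licensee; standard: a prima facie showing (weight is at least 13).
    (e): 6 < 13 [not met]
    (f): 28 − 19 = 9 < 13 [not met]
  Not every element is met, so the licensee fails to carry Stage II.2.
The complainant prevails on this issue.
Per-issue: Issue I → complainant; Issue II → complainant. The complainant must prevail on every issue; overall, the complainant prevails.

complainant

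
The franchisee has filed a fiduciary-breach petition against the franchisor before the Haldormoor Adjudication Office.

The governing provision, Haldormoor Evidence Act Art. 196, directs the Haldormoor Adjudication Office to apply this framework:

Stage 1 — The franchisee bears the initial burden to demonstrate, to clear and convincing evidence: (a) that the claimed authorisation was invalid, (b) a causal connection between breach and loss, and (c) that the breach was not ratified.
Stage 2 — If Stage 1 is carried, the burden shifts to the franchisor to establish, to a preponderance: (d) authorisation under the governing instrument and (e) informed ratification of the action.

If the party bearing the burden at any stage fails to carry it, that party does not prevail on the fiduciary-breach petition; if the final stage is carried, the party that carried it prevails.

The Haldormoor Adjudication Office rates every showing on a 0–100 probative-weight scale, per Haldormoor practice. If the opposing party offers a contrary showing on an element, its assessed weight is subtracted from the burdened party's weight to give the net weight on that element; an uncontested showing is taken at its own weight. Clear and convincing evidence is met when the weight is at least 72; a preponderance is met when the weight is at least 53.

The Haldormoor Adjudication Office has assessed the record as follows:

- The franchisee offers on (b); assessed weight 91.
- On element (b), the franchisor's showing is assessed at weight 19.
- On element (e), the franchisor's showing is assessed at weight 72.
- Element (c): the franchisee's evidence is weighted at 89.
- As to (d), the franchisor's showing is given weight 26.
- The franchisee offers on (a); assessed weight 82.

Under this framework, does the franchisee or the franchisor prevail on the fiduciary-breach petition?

Stage 1 (franchisee, clear and convincing evidence, weight is at least 72): (a) 82 ≥ 72 — meets; (b) net 91−19=72 ≥ 72 — meets; (c) 89 ≥ 72 — meets.
  Stage 1 carried; the burden shifts to the franchisor.
Stage 2 (franchisor, a preponderance, weight is at least 53): (d) 26 < 53 — fails; (e) 72 ≥ 53 — meets.
  Not every element is met, so the franchisor fails to carry Stage 2.
The franchisee prevails.

franchisee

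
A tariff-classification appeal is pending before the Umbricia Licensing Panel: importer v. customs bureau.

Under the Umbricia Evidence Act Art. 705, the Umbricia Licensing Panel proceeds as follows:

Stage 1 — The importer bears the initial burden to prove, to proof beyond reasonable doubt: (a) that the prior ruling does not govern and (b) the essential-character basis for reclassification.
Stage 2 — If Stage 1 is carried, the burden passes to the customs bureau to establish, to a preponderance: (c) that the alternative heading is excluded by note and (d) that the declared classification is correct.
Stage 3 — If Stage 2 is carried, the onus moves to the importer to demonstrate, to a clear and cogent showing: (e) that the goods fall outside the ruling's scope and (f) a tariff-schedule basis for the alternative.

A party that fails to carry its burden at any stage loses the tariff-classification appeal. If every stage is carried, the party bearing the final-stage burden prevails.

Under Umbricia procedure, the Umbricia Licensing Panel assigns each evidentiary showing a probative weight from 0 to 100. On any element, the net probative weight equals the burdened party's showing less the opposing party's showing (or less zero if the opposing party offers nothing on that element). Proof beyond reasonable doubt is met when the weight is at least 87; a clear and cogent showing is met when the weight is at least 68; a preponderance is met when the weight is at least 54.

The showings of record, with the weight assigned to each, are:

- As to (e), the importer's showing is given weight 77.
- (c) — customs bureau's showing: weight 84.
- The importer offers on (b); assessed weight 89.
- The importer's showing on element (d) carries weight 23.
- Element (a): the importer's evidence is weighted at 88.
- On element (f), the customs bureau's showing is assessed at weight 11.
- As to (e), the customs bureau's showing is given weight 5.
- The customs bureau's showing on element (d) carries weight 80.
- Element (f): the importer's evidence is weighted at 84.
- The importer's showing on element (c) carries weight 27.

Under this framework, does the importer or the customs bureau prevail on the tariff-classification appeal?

importer

At Stage 1 the importer must meet proof beyond reasonable doubt (weight is at least 87): on (a) the weight is 88, ≥ 87, so (a) meets the standard; on (b) the weight is 89, ≥ 87, so (b) meets the standard.
  The importer carries Stage 1; the customs bureau now bears the burden.
At Stage 2 the customs bureau must meet a preponderance (weight is at least 54): on (c) the weight is 84 less the opposing 27 gives net 57, ≥ 54, so (c) meets the standard; on (d) the weight is 80 less the opposing 23 gives net 57, ≥ 54, so (d) meets the standard.
  Stage 2 carried; the burden shifts to the importer.
At Stage 3 the importer must meet a clear and cogent showing (weight is at least 68): on (e) the weight is 77 less the opposing 5 gives net 72, ≥ 68, so (e) meets the standard; on (f) the weight is 84 less the opposing 11 gives net 73, ≥ 68, so (f) meets the standard.
  The importer carries the last stage.
With every stage satisfied, the importer prevails.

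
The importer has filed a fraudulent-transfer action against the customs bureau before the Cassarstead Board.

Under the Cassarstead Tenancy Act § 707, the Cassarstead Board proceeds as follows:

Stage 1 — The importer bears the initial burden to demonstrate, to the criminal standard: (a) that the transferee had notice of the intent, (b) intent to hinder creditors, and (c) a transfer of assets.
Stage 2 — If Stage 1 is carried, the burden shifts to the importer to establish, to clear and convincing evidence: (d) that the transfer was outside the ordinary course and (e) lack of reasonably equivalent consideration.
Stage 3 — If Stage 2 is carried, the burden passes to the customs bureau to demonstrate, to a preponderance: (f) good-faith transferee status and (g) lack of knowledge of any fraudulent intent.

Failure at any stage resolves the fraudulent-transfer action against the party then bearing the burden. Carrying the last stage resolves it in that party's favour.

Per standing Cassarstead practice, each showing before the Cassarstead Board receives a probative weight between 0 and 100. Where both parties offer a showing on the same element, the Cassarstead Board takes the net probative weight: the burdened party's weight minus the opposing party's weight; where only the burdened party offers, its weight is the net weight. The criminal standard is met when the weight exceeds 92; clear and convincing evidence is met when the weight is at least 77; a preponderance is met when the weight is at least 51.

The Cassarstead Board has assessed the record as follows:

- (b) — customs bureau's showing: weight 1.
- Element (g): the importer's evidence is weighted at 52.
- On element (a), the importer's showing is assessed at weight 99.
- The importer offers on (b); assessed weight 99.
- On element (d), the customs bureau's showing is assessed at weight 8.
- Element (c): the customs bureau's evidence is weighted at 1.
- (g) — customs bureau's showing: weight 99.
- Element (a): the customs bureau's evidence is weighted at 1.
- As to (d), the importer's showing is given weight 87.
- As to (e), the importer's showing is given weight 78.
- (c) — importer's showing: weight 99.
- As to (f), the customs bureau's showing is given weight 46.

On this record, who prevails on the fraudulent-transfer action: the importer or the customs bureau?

Stage 1 (importer, the criminal standard, weight exceeds 92): (a) net 99−1=98 > 92 — meets; (b) net 99−1=98 > 92 — meets; (c) net 99−1=98 > 92 — meets.
  All elements met. The importer retains the burden for Stage 2.
Stage 2 (importer, clear and convincing evidence, weight is at least 77): (d) net 87−8=79 ≥ 77 — meets; (e) 78 ≥ 77 — meets.
  The importer carries Stage 2; the customs bureau now bears the burden.
Stage 3 (customs bureau, a preponderance, weight is at least 51): (f) 46 < 51 — fails; (g) net 99−52=47 < 51 — fails.
  The customs bureau does not carry Stage 3.
The analysis ends at Stage 3; the importer prevails.

importer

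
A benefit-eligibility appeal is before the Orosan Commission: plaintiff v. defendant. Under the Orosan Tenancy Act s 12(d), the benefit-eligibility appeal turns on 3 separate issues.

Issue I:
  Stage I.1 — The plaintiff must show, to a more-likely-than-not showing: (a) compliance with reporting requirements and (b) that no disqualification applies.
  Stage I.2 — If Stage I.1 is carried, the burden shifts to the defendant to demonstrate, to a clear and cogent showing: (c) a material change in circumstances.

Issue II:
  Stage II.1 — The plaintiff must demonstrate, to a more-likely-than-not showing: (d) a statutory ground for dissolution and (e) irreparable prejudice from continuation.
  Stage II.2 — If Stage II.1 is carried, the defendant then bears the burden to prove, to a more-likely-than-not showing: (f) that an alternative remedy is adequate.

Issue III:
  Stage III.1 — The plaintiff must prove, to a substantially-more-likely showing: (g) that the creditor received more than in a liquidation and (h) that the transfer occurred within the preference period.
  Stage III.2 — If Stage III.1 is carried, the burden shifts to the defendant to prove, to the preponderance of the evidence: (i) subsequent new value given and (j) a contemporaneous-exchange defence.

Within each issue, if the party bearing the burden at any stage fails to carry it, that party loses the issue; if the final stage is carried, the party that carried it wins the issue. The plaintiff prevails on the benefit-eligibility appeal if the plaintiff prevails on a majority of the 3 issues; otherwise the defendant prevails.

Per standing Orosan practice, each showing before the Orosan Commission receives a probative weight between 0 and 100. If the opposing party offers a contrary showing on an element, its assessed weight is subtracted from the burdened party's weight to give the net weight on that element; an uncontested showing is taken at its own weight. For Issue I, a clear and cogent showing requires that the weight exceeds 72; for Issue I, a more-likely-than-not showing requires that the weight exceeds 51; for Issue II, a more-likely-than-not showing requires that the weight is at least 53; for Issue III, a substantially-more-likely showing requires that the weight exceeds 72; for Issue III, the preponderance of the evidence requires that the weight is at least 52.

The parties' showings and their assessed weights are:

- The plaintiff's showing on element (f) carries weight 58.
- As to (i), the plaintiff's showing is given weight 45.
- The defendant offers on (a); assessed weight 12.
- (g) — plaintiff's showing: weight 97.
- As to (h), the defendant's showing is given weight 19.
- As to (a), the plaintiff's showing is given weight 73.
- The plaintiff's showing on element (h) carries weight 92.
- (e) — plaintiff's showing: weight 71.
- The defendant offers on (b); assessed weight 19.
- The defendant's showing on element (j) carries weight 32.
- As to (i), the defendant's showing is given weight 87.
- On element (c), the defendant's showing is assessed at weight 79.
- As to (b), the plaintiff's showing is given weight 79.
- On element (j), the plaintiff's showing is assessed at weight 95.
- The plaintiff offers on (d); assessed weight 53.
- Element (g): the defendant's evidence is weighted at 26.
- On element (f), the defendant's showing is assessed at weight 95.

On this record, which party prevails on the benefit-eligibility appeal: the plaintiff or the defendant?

— Issue I —
At Stage I.1 the plaintiff must meet a more-likely-than-not showing (weight exceeds 51): on (a) the weight is 73 less the opposing 12 gives net 61, which does exceed 51, so (a) meets the standard; on (b) the weight is 79 less the opposing 19 gives net 60, > 51, so (b) meets the standard.
  The plaintiff carries Stage I.1; the defendant now bears the burden.
At Stage I.2 the defendant must meet a clear and cogent showing (weight exceeds 72): on (c) the weight is 79, > 72, so (c) meets the standard.
  The defendant carries the last stage.
Every stage carried; the defendant prevails on this issue.
— Issue II —
At Stage II.1 the plaintiff must meet a more-likely-than-not showing (weight is at least 53): on (d) the weight is 53, which does reach 53, so (d) meets the standard; on (e) the weight is 71, ≥ 53, so (e) meets the standard.
  Stage II.1 is satisfied; the onus moves to the defendant.
At Stage II.2 the defendant must meet a more-likely-than-not showing (weight is at least 53): on (f) the weight is 95 less the opposing 58 gives net 37, which does not reach 53, so (f) does not meet the standard.
  Stage II.2 not carried; the defendant fails its burden.
So the plaintiff prevails on this issue.
— Issue III —
Stage III.1 — burden on plaintiff; standard: a substantially-more-likely showing (weight exceeds 72).
    (g): 97 − 26 = 71 ≤ 72 [not met]
    (h): 92 − 19 = 73 > 72 [met]
  Not every element is met, so the plaintiff fails to carry Stage III.1.
The analysis ends at Stage III.1; the defendant prevails on this issue.
Per-issue: Issue I → defendant; Issue II → plaintiff; Issue III → defendant. The plaintiff must prevail on a majority of issues; overall, the defendant prevails.

defendant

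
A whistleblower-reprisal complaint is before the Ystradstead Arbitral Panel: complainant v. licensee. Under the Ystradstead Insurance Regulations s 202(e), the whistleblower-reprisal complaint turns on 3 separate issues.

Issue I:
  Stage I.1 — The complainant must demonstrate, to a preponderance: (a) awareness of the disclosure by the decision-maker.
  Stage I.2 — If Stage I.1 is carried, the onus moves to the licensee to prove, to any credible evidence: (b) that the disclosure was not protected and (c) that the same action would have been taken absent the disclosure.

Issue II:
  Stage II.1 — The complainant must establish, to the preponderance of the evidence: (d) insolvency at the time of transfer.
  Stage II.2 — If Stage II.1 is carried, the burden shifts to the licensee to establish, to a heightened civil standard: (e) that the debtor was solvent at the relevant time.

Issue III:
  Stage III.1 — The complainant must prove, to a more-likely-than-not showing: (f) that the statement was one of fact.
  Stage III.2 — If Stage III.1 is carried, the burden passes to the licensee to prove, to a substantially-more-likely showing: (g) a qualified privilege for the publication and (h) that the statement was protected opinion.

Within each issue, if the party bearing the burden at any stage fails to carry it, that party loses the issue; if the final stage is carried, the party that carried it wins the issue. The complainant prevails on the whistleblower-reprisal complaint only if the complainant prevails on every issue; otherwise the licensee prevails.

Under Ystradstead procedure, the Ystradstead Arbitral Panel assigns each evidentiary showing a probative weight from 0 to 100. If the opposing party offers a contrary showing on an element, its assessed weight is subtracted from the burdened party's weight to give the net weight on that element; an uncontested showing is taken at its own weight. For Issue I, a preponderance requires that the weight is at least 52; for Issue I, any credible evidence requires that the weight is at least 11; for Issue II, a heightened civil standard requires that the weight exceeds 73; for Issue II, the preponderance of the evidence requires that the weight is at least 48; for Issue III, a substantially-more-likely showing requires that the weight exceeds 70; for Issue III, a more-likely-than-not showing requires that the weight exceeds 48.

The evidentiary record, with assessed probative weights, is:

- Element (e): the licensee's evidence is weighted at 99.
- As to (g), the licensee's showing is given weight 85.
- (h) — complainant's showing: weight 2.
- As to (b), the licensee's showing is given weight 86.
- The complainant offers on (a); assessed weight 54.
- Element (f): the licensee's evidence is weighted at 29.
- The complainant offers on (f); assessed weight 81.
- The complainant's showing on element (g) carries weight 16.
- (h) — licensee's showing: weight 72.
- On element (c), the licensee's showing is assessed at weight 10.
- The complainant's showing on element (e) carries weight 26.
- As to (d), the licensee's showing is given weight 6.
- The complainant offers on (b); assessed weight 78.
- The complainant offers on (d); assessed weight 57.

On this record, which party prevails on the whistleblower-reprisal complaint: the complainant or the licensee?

complainant

— Issue I —
At Stage I.1 the complainant must meet a preponderance (weight is at least 52): on (a) the weight is 54, which does reach 52, so (a) meets the standard.
  All elements met. The burden passes to the licensee.
At Stage I.2 the licensee must meet any credible evidence (weight is at least 11): on (b) the weight is 86 less the opposing 78 gives net 8, < 11, so (b) does not meet the standard; on (c) the weight is 10, < 11, so (c) does not meet the standard.
  The licensee does not carry Stage I.2.
The analysis ends at Stage I.2; the complainant prevails on this issue.
— Issue II —
Stage II.1 — burden on complainant; standard: the preponderance of the evidence (weight is at least 48).
    (d): 57 − 6 = 51 ≥ 48 [met]
  The complainant carries Stage II.1; the licensee now bears the burden.
Stage II.2 — burden on licensee; standard: a heightened civil standard (weight exceeds 73).
    (e): 99 − 26 = 73 ≤ 73 [not met]
  Stage II.2 not carried; the licensee fails its burden.
So the complainant prevails on this issue.
— Issue III —
Stage III.1 (complainant, a more-likely-than-not showing, weight exceeds 48): (f) net 81−29=52 > 48 — meets.
  The complainant carries Stage III.1; the licensee now bears the burden.
Stage III.2 (licensee, a substantially-more-likely showing, weight exceeds 70): (g) net 85−16=69 ≤ 70 — fails; (h) net 72−2=70 ≤ 70 — fails.
  Stage III.2 not carried; the licensee fails its burden.
The analysis ends at Stage III.2; the complainant prevails on this issue.
Per-issue: Issue I → complainant; Issue II → complainant; Issue III → complainant. The complainant must prevail on every issue; overall, the complainant prevails.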